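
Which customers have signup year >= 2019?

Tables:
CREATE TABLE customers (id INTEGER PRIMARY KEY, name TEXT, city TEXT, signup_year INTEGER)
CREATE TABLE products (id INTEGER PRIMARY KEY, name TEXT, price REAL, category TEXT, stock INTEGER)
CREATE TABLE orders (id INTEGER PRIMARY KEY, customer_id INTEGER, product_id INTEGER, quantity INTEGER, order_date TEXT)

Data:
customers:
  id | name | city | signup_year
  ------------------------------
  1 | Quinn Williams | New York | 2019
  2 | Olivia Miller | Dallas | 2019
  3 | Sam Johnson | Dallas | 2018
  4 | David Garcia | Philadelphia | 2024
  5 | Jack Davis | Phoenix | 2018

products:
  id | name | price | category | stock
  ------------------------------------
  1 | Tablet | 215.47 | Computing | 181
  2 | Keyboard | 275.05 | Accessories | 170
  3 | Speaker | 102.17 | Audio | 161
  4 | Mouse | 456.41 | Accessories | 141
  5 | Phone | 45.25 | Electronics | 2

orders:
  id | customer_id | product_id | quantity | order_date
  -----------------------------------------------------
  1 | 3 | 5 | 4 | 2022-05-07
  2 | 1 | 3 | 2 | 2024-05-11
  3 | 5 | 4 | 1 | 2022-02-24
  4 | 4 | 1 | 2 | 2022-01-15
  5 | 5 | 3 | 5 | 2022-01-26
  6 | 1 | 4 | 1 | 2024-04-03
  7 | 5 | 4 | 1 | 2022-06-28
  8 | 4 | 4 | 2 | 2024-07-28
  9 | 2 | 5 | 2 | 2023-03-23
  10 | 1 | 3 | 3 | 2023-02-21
SELECT name, signup_year FROM customers WHERE signup_year >= 2019

Execution result:
name | signup_year
Quinn Williams | 2019
Olivia Miller | 2019
David Garcia | 2024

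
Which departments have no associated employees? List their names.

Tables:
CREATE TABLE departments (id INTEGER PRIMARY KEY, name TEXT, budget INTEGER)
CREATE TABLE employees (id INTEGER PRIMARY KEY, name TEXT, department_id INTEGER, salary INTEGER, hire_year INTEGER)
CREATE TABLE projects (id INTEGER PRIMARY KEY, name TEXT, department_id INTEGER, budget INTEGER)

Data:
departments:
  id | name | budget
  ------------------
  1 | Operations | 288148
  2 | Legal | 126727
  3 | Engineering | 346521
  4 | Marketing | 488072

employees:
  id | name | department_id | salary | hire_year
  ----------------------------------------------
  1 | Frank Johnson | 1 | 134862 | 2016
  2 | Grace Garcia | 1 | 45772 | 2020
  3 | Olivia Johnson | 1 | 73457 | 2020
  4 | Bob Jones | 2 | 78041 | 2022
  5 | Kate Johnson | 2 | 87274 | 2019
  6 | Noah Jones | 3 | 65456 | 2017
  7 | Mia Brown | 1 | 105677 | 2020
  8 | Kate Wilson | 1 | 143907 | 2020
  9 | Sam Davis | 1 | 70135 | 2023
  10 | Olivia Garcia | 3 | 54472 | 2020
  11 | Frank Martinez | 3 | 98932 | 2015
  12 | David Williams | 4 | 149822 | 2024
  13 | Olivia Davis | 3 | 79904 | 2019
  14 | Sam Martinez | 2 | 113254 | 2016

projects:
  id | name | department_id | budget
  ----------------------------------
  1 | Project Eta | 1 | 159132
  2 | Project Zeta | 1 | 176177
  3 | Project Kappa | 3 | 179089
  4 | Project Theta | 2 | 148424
SELECT p.name FROM departments p LEFT JOIN employees c ON c.department_id = p.id WHERE c.id IS NULL

Execution result:
(no rows)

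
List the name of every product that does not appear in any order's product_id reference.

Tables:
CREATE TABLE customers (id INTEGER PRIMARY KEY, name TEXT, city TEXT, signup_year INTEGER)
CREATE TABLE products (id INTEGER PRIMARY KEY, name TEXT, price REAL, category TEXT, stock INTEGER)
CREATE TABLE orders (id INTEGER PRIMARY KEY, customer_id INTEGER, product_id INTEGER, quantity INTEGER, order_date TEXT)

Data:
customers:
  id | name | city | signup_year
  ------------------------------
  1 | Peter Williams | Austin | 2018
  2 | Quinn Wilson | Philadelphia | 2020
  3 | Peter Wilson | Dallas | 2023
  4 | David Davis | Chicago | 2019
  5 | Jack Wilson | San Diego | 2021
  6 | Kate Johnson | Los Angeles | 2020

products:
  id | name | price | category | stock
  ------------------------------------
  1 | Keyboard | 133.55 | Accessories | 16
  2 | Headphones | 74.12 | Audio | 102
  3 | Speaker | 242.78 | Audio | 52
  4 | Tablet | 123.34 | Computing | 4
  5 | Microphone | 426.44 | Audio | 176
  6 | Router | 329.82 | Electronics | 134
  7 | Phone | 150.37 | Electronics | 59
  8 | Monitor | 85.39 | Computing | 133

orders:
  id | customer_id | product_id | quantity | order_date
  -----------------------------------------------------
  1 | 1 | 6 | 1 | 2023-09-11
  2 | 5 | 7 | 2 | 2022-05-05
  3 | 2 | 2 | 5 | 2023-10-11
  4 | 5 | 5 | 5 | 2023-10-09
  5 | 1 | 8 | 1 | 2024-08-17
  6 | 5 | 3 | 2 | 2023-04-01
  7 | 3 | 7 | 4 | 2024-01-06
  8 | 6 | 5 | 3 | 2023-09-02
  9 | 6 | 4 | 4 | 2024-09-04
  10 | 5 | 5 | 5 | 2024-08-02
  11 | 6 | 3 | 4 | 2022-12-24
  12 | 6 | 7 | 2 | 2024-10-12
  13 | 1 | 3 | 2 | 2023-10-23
SELECT p.name FROM products p LEFT JOIN orders c ON c.product_id = p.id WHERE c.id IS NULL

Execution result:
Keyboard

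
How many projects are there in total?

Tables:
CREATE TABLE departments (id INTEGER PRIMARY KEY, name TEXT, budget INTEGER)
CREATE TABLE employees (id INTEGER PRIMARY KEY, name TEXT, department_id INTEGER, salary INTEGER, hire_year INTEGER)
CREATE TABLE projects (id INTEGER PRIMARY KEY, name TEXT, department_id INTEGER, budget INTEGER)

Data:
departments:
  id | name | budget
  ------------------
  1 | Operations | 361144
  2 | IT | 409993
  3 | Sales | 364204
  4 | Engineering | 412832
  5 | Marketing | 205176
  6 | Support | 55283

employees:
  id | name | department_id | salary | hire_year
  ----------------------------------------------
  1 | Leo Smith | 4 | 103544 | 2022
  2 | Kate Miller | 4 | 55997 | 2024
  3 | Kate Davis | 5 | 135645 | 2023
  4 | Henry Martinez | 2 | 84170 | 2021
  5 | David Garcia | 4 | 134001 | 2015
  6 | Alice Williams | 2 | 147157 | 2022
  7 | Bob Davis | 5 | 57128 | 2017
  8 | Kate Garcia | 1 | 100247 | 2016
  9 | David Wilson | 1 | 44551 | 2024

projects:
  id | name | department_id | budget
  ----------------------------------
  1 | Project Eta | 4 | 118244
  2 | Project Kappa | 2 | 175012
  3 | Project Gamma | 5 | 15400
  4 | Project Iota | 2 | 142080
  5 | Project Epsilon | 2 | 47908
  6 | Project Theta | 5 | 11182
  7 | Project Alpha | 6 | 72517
SELECT COUNT(*) FROM projects

Execution result:
7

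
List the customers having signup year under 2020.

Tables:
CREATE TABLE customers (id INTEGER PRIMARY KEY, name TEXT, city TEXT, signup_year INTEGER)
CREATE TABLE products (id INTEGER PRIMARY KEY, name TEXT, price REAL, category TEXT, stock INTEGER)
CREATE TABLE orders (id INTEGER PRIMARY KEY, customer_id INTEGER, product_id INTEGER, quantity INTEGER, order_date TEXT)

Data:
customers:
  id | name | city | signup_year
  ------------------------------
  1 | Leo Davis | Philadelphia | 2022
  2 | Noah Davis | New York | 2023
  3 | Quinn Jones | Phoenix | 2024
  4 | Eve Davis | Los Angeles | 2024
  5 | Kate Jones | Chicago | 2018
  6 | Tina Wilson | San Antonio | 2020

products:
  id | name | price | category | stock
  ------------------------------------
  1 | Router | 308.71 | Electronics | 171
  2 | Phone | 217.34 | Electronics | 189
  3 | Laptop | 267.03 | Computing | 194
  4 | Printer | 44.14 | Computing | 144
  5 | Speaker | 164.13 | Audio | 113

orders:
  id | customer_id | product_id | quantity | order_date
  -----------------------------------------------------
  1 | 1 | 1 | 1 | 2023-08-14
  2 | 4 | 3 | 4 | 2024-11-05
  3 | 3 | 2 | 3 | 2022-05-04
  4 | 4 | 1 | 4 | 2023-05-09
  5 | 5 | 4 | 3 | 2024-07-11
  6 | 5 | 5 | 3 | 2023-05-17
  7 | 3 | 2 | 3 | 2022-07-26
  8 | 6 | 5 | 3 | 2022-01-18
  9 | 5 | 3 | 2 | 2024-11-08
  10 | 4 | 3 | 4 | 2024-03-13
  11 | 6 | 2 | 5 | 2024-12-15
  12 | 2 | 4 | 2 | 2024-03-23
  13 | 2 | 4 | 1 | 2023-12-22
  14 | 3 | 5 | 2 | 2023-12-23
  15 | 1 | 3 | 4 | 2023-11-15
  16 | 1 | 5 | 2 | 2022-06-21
SELECT name, signup_year FROM customers WHERE signup_year < 2020

Execution result:
name | signup_year
Kate Jones | 2018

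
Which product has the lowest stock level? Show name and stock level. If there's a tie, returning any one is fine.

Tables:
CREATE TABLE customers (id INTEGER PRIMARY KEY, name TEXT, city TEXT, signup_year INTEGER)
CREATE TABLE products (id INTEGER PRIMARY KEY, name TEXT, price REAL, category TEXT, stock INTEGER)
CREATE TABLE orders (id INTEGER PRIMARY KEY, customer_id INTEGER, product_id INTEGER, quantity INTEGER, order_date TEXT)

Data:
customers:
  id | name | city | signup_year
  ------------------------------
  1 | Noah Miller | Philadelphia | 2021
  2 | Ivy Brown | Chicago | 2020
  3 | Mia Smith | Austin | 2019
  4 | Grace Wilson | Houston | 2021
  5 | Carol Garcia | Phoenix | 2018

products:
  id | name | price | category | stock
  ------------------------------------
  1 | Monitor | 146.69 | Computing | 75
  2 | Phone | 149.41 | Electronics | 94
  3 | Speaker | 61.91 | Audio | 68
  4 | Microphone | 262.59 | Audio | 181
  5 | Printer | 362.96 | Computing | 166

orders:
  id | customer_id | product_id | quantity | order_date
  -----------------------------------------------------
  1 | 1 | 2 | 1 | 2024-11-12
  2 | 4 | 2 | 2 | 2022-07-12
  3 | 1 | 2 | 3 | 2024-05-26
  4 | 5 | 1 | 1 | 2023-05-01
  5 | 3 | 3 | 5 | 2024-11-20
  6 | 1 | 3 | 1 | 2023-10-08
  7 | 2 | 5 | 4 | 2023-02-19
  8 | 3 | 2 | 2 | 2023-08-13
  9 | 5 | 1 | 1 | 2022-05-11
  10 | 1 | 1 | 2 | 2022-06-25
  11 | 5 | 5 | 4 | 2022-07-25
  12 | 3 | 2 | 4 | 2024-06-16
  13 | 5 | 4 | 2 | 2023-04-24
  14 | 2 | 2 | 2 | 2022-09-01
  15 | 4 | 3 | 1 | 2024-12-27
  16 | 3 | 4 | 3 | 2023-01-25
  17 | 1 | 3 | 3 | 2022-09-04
SELECT name, stock FROM products ORDER BY stock ASC LIMIT 1

Execution result:
name | stock
Speaker | 68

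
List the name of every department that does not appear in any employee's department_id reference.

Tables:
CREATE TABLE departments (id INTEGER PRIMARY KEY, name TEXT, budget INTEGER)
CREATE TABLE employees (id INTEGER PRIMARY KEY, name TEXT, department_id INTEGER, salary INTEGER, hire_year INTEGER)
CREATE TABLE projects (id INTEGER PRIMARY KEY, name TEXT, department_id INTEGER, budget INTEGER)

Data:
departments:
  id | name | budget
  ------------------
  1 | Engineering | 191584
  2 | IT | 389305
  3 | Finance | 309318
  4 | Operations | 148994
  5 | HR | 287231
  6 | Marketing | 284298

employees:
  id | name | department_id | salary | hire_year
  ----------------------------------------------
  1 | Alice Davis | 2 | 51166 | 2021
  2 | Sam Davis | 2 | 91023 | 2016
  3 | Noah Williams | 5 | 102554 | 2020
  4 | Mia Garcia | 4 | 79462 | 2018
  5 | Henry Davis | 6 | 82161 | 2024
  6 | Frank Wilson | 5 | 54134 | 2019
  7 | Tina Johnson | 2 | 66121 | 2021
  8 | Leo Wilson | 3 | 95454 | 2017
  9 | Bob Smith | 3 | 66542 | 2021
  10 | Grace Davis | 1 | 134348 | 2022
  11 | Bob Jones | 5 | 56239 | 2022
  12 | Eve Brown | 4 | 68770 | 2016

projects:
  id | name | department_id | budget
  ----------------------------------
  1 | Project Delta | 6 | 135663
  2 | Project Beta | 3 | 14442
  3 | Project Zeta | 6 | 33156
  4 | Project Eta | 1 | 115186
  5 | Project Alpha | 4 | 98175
SELECT p.name FROM departments p LEFT JOIN employees c ON c.department_id = p.id WHERE c.id IS NULL

Execution result:
(no rows)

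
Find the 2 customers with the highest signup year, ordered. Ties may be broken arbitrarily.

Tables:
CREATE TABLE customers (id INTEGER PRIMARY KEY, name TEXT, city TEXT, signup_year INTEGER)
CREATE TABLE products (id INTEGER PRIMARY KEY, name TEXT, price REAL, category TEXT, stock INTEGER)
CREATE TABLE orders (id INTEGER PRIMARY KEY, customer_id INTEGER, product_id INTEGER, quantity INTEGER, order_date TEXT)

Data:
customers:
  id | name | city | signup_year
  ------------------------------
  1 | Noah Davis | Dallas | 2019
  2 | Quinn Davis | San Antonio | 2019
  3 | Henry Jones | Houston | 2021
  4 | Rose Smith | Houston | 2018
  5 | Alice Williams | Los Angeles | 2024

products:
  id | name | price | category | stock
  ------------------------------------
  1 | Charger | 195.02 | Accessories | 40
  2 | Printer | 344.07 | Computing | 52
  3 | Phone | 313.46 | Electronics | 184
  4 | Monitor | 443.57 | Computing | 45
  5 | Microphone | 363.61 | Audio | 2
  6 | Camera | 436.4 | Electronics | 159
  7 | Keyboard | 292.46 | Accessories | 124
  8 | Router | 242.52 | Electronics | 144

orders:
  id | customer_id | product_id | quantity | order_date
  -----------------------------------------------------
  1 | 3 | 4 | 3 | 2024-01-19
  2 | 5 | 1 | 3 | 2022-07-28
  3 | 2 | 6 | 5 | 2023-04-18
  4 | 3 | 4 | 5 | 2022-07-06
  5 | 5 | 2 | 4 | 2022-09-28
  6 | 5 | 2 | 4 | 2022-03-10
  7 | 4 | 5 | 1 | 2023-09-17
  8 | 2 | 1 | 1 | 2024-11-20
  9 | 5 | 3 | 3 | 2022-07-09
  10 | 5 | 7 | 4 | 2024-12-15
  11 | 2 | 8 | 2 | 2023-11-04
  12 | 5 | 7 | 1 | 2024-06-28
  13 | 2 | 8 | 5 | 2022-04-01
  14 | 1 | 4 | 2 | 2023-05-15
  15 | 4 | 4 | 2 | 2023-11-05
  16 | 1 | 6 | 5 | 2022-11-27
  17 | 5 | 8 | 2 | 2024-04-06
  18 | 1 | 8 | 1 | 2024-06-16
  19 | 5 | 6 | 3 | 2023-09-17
SELECT name, signup_year FROM customers ORDER BY signup_year DESC LIMIT 2

Execution result:
name | signup_year
Alice Williams | 2024
Henry Jones | 2021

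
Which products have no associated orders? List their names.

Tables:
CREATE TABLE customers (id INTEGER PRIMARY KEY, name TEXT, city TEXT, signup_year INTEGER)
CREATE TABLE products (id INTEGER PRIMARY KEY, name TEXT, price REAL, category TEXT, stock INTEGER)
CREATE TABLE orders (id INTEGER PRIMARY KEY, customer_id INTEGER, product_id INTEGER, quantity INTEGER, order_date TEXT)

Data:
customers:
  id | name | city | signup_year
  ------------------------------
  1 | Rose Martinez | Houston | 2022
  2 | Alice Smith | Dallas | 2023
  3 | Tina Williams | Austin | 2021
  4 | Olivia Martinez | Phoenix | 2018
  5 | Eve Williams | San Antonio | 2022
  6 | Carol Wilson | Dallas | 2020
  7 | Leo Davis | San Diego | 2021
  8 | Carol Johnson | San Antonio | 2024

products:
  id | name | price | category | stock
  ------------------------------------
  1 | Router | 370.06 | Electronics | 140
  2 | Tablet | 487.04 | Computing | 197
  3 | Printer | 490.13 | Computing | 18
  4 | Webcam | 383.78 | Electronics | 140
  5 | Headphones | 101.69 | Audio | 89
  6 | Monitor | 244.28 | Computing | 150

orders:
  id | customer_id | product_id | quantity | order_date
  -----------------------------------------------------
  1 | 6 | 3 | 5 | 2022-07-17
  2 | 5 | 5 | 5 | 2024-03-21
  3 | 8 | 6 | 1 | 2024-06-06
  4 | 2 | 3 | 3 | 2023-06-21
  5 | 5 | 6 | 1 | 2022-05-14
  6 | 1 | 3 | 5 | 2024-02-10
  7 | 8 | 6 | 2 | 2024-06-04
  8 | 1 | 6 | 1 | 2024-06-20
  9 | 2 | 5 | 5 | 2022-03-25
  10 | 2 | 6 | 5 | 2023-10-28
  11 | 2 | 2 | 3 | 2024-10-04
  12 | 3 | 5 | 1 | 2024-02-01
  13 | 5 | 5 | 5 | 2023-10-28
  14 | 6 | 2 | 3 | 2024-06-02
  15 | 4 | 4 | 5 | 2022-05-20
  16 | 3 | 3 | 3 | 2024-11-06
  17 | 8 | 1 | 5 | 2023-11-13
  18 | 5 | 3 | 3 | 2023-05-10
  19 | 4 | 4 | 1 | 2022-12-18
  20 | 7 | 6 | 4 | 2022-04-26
SELECT p.name FROM products p LEFT JOIN orders c ON c.product_id = p.id WHERE c.id IS NULL

Execution result:
(no rows)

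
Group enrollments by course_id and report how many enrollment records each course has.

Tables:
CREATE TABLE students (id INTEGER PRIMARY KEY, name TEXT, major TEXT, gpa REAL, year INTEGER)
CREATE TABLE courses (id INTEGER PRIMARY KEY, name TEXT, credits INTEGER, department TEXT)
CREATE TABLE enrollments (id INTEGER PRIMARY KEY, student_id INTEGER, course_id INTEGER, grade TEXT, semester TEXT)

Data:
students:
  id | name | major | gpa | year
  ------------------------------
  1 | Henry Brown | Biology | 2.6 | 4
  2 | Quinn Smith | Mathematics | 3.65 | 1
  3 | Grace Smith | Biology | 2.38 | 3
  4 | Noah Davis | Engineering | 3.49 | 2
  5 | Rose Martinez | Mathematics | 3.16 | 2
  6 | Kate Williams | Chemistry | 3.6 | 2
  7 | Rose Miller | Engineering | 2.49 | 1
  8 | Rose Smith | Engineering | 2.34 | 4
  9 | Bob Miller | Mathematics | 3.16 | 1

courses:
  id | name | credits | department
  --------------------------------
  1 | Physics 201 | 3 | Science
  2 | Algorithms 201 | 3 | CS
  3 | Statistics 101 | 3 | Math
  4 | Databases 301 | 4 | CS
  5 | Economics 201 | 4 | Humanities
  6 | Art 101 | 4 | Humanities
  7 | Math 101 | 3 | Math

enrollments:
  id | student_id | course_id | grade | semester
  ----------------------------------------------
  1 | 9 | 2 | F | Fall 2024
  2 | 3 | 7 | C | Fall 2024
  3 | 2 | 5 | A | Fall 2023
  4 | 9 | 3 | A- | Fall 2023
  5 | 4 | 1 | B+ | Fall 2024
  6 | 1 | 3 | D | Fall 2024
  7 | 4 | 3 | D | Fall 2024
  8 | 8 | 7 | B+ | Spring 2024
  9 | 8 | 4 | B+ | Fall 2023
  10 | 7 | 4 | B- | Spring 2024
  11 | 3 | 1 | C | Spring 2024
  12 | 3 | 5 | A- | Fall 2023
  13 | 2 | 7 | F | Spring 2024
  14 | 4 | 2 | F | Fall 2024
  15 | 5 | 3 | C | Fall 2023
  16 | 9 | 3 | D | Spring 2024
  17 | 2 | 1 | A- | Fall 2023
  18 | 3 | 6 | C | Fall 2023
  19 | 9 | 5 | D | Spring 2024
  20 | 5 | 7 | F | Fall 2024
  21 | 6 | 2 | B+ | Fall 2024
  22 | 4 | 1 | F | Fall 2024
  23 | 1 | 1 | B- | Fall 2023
SELECT course_id, COUNT(*) AS enrollment_count FROM enrollments GROUP BY course_id

Execution result:
course_id | enrollment_count
1 | 5
2 | 3
3 | 5
4 | 2
5 | 3
6 | 1
7 | 4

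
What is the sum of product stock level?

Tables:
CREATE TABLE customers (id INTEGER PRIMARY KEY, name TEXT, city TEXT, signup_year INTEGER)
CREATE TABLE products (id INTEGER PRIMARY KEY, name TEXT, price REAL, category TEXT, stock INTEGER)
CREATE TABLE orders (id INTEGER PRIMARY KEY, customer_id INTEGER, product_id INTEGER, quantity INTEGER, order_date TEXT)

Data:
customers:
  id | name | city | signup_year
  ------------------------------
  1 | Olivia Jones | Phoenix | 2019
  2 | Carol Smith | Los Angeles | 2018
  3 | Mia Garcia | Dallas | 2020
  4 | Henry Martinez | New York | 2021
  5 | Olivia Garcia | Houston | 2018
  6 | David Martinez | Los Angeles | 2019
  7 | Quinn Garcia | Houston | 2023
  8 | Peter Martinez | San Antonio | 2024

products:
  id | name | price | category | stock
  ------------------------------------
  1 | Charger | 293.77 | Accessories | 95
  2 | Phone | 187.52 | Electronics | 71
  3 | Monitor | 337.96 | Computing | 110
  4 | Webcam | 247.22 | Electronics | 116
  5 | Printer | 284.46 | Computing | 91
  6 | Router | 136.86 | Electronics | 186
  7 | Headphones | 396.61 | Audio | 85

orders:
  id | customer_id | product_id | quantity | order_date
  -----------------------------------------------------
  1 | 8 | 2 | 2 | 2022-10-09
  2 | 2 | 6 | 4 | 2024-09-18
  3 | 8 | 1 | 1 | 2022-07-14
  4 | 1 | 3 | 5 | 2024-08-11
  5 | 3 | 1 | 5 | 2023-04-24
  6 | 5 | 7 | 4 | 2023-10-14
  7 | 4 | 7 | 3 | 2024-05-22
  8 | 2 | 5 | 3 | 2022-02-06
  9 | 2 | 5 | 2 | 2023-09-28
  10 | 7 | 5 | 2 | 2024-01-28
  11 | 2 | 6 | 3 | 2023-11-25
SELECT SUM(stock) FROM products

Execution result:
754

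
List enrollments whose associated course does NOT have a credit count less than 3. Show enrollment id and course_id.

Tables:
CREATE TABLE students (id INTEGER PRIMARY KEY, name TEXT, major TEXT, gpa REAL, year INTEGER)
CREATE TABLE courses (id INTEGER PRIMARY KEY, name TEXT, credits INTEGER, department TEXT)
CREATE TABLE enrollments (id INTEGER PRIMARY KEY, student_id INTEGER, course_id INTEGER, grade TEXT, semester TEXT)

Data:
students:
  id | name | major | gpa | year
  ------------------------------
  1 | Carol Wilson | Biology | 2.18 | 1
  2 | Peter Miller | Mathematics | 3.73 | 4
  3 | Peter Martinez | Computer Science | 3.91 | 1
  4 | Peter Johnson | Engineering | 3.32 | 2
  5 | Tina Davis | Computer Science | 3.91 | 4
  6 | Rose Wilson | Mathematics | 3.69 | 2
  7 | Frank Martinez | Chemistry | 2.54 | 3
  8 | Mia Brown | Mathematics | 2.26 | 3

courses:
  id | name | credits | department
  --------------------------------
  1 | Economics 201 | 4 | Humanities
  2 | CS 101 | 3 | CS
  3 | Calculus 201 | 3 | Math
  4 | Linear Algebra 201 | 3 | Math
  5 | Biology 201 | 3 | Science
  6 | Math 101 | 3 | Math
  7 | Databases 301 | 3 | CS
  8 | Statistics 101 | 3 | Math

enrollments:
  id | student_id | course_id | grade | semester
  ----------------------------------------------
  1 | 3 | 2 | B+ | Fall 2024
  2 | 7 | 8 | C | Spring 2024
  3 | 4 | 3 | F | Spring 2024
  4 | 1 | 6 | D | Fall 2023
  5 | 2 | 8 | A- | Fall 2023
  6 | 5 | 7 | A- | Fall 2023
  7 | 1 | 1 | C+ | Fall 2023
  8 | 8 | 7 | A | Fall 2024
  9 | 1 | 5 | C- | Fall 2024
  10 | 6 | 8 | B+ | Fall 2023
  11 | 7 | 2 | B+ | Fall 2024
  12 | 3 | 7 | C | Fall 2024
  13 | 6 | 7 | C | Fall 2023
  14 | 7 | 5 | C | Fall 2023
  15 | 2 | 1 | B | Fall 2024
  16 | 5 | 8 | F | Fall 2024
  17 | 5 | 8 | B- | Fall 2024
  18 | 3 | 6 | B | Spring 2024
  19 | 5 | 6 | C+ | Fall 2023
SELECT id, course_id FROM enrollments WHERE course_id NOT IN (SELECT id FROM courses WHERE credits < 3)

Execution result:
id | course_id
1 | 2
2 | 8
3 | 3
4 | 6
5 | 8
6 | 7
7 | 1
8 | 7
9 | 5
10 | 8
11 | 2
12 | 7
13 | 7
14 | 5
15 | 1
16 | 8
17 | 8
18 | 6
19 | 6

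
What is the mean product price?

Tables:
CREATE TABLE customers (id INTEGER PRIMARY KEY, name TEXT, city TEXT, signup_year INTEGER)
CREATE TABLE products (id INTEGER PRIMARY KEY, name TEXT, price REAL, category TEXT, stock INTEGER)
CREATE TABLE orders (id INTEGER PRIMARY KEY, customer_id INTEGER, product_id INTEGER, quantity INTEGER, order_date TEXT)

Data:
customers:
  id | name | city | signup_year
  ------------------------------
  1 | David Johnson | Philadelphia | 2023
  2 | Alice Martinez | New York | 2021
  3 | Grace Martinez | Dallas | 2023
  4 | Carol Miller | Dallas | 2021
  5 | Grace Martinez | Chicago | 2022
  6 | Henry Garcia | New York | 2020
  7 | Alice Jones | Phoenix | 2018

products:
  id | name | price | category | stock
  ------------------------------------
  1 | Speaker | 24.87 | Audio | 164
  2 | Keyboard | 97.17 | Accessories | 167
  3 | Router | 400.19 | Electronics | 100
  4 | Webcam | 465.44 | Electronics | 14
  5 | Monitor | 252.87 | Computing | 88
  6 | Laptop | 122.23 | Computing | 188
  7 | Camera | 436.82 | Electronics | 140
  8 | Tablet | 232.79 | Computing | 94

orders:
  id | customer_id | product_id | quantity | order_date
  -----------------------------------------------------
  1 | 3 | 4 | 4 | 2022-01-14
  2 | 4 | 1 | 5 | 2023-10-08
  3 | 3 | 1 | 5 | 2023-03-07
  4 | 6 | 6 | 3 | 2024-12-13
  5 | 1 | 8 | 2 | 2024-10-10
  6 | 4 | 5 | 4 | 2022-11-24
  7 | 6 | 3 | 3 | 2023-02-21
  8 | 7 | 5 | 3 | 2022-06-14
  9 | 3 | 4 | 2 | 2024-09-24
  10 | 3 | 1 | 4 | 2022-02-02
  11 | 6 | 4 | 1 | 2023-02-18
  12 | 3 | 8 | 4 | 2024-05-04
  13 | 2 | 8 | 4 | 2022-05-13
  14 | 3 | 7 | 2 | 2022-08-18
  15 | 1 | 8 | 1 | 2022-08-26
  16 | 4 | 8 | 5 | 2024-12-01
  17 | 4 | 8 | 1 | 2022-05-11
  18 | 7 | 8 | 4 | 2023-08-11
SELECT AVG(price) FROM products

Execution result:
254.05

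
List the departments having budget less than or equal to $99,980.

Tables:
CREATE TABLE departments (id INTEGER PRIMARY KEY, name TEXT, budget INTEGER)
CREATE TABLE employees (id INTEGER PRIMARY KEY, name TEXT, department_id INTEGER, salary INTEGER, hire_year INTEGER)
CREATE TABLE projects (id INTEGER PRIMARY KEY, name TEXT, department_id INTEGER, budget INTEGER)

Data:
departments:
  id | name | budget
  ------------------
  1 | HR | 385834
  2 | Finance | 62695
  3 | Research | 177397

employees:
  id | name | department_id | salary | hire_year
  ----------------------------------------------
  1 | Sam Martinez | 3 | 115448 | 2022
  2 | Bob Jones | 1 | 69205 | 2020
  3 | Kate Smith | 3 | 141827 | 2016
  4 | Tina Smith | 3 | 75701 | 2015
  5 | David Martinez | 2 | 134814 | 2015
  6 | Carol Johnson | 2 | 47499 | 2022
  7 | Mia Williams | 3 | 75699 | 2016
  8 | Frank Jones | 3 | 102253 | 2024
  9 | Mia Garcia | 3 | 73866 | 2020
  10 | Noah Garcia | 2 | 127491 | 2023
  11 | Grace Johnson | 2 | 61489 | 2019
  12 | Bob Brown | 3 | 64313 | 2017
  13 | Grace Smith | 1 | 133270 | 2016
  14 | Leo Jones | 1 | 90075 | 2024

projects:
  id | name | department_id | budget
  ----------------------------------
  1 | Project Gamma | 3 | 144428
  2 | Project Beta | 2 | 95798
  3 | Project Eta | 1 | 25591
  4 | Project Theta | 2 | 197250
SELECT name, budget FROM departments WHERE budget <= 99980

Execution result:
name | budget
Finance | 62695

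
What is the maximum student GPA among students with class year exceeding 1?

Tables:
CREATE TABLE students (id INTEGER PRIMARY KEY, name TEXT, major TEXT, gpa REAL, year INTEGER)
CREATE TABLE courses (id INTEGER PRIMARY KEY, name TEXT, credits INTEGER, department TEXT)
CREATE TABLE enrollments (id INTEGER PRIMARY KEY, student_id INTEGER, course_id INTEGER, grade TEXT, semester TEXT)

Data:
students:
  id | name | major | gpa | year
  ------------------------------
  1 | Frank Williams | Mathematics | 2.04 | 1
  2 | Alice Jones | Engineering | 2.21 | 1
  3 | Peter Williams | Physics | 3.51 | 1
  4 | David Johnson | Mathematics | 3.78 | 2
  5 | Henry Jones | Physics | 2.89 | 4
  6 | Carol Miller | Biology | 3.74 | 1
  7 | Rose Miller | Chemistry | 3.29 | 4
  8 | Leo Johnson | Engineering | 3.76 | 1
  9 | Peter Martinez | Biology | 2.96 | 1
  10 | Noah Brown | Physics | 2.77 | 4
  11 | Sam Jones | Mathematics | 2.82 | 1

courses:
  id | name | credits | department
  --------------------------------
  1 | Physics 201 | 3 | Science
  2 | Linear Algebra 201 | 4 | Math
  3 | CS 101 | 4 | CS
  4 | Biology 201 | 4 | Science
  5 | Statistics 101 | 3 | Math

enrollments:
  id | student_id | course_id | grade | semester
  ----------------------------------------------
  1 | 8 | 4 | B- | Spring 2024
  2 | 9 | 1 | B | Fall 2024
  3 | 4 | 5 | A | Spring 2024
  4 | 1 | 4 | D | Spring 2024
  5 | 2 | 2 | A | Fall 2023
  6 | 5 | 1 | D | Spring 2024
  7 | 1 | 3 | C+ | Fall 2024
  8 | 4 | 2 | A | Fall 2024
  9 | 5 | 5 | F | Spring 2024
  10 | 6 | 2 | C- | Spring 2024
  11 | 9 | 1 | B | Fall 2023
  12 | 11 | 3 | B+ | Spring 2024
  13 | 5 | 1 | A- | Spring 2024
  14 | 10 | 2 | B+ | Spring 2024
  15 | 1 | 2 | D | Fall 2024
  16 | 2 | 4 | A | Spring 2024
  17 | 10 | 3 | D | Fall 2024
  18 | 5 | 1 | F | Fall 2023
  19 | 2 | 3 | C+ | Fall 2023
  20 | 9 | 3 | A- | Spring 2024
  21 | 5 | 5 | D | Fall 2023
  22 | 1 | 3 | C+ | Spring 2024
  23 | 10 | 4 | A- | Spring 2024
SELECT MAX(gpa) FROM students WHERE year > 1

Execution result:
3.78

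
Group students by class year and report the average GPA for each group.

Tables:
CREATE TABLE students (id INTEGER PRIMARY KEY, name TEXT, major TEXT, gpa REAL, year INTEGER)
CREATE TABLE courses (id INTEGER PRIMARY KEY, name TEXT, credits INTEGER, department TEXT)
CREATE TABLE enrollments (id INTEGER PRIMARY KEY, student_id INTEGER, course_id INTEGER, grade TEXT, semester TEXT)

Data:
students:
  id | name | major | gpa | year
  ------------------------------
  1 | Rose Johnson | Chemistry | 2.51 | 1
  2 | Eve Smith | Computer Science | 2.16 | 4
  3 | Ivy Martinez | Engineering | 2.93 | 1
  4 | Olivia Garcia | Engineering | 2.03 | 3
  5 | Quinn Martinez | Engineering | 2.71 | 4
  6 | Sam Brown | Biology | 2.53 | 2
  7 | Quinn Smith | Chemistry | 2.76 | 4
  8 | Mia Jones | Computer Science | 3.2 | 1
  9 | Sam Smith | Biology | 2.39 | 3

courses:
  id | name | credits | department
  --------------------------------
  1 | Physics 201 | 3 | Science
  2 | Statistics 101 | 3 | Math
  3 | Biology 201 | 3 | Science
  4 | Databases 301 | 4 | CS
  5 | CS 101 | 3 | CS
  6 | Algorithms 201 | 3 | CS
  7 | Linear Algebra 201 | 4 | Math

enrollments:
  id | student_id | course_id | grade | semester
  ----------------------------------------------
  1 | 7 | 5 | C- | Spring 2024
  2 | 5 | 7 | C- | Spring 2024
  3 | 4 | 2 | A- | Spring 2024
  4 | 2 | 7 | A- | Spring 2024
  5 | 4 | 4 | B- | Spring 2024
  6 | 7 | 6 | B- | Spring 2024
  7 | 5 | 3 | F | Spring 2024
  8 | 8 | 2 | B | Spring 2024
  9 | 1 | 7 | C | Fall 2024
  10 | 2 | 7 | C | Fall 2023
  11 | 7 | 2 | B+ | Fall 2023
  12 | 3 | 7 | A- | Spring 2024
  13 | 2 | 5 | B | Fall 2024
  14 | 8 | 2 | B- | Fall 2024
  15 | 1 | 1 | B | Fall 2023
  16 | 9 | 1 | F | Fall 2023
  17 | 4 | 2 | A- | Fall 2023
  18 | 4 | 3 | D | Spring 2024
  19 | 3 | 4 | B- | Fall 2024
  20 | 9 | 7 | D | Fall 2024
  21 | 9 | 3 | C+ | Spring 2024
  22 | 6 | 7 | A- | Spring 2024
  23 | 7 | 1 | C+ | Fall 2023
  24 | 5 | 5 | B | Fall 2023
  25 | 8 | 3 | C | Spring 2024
SELECT year, AVG(gpa) AS avg_gpa FROM students GROUP BY year

Execution result:
year | avg_gpa
1 | 2.88
2 | 2.53
3 | 2.21
4 | 2.54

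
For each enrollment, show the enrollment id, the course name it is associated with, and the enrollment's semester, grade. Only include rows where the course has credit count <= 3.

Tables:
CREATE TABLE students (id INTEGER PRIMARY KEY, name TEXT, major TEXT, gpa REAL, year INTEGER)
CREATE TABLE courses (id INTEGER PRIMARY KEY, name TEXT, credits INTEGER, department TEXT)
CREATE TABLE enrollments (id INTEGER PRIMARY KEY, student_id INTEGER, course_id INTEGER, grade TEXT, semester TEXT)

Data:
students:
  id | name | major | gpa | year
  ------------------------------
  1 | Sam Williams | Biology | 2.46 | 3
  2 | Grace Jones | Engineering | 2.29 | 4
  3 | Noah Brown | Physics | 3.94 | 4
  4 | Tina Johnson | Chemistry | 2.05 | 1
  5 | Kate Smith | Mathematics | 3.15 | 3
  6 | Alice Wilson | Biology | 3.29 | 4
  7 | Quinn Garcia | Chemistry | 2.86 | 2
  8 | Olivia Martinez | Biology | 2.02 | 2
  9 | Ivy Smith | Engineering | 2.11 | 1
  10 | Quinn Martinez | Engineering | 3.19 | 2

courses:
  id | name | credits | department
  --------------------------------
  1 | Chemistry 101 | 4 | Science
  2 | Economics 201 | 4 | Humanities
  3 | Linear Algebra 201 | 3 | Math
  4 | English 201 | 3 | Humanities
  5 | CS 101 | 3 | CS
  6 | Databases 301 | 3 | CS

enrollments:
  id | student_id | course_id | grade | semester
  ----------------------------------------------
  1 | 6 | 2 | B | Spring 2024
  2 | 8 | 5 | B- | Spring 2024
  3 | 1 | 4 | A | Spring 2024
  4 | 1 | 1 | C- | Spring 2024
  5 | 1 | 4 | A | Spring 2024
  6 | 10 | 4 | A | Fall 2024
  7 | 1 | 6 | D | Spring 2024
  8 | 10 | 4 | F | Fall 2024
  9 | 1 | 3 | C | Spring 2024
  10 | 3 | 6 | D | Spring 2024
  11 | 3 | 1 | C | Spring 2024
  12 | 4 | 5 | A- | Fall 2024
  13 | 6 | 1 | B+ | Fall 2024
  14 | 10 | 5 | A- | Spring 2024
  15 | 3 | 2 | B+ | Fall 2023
SELECT c.id, p.name AS course, c.semester, c.grade FROM enrollments c JOIN courses p ON c.course_id = p.id WHERE p.credits <= 3

Execution result:
id | course | semester | grade
2 | CS 101 | Spring 2024 | B-
3 | English 201 | Spring 2024 | A
5 | English 201 | Spring 2024 | A
6 | English 201 | Fall 2024 | A
7 | Databases 301 | Spring 2024 | D
8 | English 201 | Fall 2024 | F
9 | Linear Algebra 201 | Spring 2024 | C
10 | Databases 301 | Spring 2024 | D
12 | CS 101 | Fall 2024 | A-
14 | CS 101 | Spring 2024 | A-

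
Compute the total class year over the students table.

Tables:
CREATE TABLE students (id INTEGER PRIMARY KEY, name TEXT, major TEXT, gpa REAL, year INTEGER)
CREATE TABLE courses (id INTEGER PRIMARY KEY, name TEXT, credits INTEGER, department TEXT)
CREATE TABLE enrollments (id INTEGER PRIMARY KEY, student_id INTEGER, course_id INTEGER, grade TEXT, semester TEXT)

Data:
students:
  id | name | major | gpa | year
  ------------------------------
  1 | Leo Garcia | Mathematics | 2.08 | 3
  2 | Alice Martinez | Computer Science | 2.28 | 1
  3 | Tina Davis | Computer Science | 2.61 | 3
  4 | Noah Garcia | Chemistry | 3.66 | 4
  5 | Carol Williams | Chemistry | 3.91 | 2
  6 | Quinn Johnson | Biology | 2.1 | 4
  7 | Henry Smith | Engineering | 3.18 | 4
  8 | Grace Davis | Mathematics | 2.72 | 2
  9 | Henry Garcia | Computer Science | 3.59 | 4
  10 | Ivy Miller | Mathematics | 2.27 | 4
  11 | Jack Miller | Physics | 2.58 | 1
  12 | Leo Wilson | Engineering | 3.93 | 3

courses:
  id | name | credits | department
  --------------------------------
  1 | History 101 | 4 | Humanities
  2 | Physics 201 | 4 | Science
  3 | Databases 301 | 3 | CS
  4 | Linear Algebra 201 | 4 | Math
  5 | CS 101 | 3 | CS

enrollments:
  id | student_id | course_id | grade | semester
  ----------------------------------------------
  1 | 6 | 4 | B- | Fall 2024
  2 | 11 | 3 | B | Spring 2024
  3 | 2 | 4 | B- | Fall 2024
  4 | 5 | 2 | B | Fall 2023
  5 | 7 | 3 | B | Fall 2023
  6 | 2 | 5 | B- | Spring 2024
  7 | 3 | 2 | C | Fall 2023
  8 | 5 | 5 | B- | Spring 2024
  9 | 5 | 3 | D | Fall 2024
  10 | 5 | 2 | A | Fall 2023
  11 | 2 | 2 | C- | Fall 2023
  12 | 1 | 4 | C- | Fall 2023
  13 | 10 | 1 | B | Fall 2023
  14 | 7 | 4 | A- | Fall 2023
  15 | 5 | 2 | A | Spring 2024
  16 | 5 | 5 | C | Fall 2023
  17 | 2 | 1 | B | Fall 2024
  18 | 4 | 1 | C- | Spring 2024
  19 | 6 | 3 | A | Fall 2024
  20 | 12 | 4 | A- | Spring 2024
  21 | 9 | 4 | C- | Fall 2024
SELECT SUM(year) FROM students

Execution result:
35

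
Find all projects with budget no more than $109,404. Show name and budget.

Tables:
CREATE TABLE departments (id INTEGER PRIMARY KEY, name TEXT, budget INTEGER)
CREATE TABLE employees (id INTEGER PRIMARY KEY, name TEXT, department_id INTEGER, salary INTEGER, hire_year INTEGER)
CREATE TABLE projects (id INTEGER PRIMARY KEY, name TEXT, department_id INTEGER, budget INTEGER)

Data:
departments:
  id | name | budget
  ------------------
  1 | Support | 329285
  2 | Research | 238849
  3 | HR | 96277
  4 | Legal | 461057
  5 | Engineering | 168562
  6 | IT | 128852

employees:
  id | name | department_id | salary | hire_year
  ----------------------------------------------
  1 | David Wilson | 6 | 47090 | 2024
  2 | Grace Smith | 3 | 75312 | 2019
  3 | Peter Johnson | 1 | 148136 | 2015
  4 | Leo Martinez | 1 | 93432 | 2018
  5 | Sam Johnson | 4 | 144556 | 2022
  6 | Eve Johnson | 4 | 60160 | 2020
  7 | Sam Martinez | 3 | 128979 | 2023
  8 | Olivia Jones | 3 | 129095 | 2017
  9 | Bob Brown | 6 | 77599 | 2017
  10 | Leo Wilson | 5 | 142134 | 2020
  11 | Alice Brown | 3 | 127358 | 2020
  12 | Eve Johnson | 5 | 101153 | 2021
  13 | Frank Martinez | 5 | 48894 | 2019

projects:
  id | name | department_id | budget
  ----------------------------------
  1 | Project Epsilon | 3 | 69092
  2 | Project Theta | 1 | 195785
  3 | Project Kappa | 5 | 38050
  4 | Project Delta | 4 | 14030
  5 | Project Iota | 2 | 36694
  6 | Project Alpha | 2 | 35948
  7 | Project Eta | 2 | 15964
SELECT name, budget FROM projects WHERE budget <= 109404

Execution result:
name | budget
Project Epsilon | 69092
Project Kappa | 38050
Project Delta | 14030
Project Iota | 36694
Project Alpha | 35948
Project Eta | 15964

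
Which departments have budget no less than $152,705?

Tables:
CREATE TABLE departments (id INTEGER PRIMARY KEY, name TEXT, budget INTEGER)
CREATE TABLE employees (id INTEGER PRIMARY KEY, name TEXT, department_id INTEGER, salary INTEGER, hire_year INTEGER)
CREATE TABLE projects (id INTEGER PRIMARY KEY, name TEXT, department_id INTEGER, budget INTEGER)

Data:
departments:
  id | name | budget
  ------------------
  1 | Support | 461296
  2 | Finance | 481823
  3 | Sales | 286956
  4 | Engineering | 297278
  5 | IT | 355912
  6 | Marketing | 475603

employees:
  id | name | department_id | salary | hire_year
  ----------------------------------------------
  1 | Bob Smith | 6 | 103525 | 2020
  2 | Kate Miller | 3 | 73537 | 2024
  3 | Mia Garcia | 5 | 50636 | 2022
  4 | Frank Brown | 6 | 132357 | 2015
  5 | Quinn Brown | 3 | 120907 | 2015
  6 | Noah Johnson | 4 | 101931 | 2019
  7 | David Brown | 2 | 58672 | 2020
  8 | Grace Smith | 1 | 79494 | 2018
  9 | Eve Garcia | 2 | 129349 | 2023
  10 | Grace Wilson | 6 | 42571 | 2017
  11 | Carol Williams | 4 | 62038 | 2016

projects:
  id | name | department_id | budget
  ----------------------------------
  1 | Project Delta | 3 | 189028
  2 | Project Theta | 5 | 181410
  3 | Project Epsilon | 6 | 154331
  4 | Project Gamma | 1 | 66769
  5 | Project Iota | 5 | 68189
SELECT name, budget FROM departments WHERE budget >= 152705

Execution result:
name | budget
Support | 461296
Finance | 481823
Sales | 286956
Engineering | 297278
IT | 355912
Marketing | 475603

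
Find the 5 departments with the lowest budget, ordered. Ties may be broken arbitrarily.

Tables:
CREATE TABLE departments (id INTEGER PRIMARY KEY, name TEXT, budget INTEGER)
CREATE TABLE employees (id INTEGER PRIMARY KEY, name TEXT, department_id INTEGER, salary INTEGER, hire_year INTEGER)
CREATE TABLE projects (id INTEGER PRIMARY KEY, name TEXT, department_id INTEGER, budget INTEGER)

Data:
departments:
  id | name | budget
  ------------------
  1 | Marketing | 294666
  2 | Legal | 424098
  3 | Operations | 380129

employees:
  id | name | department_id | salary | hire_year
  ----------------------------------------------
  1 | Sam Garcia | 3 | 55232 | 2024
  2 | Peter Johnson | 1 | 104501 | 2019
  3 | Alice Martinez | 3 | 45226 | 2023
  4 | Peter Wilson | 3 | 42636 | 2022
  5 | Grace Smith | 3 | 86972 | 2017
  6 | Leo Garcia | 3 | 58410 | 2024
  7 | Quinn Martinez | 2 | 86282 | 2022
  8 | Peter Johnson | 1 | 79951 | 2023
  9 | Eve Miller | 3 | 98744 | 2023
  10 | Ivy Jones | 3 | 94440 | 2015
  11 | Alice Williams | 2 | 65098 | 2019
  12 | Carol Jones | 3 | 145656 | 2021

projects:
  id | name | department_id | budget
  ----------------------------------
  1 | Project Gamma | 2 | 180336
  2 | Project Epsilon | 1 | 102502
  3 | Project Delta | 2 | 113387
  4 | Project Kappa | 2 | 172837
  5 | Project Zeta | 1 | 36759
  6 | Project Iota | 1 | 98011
SELECT name, budget FROM departments ORDER BY budget ASC LIMIT 5

Execution result:
name | budget
Marketing | 294666
Operations | 380129
Legal | 424098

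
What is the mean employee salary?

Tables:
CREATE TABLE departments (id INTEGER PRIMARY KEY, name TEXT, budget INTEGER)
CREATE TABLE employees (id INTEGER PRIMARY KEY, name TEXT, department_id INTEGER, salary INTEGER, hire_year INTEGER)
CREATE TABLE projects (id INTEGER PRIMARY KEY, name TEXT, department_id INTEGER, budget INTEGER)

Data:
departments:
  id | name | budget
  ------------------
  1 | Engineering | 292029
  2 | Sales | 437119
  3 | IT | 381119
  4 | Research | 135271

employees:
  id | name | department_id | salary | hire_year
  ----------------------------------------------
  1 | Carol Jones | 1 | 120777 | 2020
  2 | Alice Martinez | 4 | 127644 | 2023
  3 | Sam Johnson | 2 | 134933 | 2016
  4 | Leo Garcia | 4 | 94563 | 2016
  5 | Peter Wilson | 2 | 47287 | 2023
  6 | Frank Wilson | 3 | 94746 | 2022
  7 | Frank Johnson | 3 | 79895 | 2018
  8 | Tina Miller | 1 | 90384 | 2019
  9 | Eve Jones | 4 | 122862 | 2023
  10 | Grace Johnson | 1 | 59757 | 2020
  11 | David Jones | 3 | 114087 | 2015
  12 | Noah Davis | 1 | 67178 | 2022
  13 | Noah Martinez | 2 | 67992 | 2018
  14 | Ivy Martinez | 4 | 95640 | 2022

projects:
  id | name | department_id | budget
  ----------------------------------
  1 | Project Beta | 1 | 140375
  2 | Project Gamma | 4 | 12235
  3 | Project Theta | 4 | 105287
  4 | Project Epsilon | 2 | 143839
SELECT AVG(salary) FROM employees

Execution result:
94124.64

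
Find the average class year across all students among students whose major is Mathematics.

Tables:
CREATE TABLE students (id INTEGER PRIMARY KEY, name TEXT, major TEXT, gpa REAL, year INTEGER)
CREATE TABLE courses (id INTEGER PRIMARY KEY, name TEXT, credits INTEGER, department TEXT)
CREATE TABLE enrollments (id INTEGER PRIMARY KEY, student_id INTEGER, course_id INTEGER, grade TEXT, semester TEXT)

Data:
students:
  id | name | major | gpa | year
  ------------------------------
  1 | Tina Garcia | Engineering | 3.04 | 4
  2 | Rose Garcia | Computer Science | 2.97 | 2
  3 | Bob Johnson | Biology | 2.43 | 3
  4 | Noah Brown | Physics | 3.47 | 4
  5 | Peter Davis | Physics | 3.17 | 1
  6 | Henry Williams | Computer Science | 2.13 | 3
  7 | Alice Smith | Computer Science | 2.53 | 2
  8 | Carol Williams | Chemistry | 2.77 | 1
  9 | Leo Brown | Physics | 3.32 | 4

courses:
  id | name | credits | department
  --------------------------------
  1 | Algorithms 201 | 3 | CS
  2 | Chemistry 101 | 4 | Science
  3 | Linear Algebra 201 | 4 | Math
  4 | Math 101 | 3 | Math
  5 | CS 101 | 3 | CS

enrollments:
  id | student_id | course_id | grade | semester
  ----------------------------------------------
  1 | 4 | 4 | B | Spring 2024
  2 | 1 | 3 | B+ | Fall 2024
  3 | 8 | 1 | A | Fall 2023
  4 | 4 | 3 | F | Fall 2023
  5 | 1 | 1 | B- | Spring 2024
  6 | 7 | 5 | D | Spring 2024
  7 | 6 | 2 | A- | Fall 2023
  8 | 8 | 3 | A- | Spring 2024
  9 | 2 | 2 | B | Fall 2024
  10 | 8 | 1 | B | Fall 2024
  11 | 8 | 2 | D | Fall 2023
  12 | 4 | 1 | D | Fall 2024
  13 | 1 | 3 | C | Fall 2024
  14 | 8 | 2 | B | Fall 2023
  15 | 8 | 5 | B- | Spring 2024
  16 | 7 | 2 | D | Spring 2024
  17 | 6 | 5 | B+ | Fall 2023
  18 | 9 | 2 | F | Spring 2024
SELECT AVG(year) FROM students WHERE major = 'Mathematics'

Execution result:
NULL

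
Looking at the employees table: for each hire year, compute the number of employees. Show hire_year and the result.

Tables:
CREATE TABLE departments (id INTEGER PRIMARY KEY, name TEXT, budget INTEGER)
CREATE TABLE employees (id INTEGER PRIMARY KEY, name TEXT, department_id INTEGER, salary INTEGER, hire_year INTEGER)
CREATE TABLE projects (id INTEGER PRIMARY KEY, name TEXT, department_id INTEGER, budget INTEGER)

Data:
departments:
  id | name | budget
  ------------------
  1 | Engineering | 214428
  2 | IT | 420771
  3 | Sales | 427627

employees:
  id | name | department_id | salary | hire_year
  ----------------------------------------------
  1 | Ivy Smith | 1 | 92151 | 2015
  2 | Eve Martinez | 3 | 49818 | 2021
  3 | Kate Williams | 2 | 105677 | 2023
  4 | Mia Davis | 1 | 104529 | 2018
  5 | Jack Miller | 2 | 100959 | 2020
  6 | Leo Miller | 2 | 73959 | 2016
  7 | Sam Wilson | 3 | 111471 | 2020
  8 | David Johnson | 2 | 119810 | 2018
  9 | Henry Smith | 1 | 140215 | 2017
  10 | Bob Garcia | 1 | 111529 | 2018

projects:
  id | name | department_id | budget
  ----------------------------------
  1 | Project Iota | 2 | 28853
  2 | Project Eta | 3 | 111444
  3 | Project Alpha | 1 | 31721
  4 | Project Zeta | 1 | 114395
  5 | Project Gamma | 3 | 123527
SELECT hire_year, COUNT(*) AS n FROM employees GROUP BY hire_year

Execution result:
hire_year | n
2015 | 1
2016 | 1
2017 | 1
2018 | 3
2020 | 2
2021 | 1
2023 | 1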